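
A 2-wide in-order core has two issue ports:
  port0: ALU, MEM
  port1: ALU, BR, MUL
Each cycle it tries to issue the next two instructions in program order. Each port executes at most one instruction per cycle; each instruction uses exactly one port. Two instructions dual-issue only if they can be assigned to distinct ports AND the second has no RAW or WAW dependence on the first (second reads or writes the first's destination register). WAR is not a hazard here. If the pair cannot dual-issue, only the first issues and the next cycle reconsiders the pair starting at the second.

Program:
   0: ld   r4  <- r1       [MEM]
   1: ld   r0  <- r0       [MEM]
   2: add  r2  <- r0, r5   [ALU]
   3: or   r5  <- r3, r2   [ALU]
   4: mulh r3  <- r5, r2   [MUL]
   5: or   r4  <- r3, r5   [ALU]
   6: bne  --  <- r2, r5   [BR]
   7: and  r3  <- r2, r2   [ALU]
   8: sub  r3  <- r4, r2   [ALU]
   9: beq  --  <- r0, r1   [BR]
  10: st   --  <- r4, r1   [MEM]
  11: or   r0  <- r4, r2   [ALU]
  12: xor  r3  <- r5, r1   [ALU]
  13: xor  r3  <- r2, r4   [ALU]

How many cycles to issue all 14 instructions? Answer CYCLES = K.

CYCLES = 11

#0 head=0: ld i0 no-port MEM/MEM
#1 head=1: ld i1 RAW r0
#2 head=2: add i2 RAW r2
#3 head=3: or i3 RAW r5
#4 head=4: mulh i4 RAW r3
#5 head=5: or bne i5&i6 dual
#6 head=7: and i7 WAW r3
#7 head=8: sub beq i8&i9 dual
#8 head=10: st or i10&i11 dual
#9 head=12: xor i12 WAW r3
#10 head=13: xor i13 tail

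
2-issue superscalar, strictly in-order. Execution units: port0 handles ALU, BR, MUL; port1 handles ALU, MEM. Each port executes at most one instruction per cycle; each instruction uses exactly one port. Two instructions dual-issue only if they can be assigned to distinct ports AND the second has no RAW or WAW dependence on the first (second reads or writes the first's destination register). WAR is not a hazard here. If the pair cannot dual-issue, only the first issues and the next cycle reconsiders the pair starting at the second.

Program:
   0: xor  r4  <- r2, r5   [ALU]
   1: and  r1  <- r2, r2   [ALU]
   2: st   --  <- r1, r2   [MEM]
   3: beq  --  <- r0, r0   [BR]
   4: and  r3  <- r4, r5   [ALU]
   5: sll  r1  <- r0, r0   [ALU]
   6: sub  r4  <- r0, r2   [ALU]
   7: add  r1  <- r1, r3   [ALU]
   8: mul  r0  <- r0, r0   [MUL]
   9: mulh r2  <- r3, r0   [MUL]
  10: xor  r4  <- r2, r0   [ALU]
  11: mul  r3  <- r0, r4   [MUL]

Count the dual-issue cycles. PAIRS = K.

PAIRS = 4

0. xor.ALU+and.ALU @i0+i1  | 2-wide
1. st.MEM+beq.BR @i2+i3  | 2-wide
2. and.ALU+sll.ALU @i4+i5  | 2-wide
3. sub.ALU+add.ALU @i6+i7  | 2-wide
4. mul.MUL @i8  | no-port MUL/MUL
5. mulh.MUL @i9  | RAW r2
6. xor.ALU @i10  | RAW r4
7. mul.MUL @i11  | tail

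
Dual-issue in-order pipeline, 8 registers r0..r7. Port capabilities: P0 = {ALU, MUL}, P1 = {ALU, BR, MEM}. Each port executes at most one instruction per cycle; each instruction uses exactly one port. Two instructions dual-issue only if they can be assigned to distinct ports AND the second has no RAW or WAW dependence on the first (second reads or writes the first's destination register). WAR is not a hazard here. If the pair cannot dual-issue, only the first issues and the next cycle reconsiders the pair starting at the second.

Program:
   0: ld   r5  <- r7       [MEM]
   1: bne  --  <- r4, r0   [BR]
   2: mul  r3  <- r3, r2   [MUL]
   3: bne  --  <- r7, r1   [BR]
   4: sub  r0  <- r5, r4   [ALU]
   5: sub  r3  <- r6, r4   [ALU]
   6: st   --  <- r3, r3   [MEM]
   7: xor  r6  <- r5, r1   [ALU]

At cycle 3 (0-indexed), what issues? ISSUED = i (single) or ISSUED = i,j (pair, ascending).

ISSUED = 5

c0: i0 ld.MEM  no-port MEM/BR
c1: i1,i2 bne.BR mul.MUL  2-wide
c2: i3,i4 bne.BR sub.ALU  2-wide
c3: i5 sub.ALU  RAW r3
c4: i6,i7 st.MEM xor.ALU  2-wide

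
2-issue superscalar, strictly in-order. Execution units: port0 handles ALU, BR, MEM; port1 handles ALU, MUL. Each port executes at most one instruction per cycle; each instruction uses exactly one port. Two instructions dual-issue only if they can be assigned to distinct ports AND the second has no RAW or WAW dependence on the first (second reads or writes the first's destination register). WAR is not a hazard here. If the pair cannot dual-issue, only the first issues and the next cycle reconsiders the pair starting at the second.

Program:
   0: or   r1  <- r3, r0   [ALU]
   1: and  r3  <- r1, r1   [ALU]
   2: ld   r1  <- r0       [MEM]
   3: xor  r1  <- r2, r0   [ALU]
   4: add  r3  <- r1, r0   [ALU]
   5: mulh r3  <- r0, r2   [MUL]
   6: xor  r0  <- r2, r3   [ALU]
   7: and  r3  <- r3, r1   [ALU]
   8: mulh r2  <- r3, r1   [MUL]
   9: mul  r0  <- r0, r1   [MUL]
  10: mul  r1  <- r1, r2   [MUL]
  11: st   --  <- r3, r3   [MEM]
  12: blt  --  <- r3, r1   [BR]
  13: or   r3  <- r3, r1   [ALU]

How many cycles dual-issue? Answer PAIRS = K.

  cy0 -> i0 (or.ALU) RAW r1
  cy1 -> i1/i2 (and.ALU;ld.MEM) 2-wide
  cy2 -> i3 (xor.ALU) RAW r1
  cy3 -> i4 (add.ALU) WAW r3
  cy4 -> i5 (mulh.MUL) RAW r3
  cy5 -> i6/i7 (xor.ALU;and.ALU) 2-wide
  cy6 -> i8 (mulh.MUL) no-port MUL/MUL
  cy7 -> i9 (mul.MUL) no-port MUL/MUL
  cy8 -> i10/i11 (mul.MUL;st.MEM) 2-wide
  cy9 -> i12/i13 (blt.BR;or.ALU) 2-wide

PAIRS = 4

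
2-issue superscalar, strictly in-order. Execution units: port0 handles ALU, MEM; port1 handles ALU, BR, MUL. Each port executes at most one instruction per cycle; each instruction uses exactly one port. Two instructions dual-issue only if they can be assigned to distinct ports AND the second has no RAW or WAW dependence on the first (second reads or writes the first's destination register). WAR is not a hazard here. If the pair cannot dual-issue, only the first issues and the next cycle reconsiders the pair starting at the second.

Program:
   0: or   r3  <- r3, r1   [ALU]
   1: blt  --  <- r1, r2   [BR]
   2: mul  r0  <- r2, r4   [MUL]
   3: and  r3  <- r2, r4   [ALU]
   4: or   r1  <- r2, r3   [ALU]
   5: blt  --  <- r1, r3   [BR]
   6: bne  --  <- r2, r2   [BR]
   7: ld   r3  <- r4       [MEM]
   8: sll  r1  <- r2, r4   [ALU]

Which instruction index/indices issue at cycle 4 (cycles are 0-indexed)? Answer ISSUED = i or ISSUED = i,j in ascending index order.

ISSUED = 6,7

0. or/blt @i0/i1  | 2-wide
1. mul/and @i2/i3  | 2-wide
2. or @i4  | RAW r1
3. blt @i5  | no-port BR/BR
4. bne/ld @i6/i7  | 2-wide
5. sll @i8  | tail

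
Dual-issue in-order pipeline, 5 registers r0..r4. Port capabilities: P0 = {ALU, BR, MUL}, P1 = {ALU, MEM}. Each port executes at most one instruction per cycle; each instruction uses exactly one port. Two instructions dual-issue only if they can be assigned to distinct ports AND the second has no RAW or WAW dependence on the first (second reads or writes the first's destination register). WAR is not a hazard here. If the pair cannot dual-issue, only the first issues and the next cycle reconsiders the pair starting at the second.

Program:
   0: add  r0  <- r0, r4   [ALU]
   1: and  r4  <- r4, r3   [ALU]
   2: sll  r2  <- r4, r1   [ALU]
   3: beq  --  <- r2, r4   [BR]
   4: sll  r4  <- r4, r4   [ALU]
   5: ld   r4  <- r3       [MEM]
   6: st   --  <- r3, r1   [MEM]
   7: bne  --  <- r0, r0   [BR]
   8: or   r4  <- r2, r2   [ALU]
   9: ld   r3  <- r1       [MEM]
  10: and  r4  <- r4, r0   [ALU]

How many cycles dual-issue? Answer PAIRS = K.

PAIRS = 4

  cy0 -> i0&i1 (add.ALU;and.ALU) pair
  cy1 -> i2 (sll.ALU) RAW r2
  cy2 -> i3&i4 (beq.BR;sll.ALU) pair
  cy3 -> i5 (ld.MEM) no-port MEM/MEM
  cy4 -> i6&i7 (st.MEM;bne.BR) pair
  cy5 -> i8&i9 (or.ALU;ld.MEM) pair
  cy6 -> i10 (and.ALU) tail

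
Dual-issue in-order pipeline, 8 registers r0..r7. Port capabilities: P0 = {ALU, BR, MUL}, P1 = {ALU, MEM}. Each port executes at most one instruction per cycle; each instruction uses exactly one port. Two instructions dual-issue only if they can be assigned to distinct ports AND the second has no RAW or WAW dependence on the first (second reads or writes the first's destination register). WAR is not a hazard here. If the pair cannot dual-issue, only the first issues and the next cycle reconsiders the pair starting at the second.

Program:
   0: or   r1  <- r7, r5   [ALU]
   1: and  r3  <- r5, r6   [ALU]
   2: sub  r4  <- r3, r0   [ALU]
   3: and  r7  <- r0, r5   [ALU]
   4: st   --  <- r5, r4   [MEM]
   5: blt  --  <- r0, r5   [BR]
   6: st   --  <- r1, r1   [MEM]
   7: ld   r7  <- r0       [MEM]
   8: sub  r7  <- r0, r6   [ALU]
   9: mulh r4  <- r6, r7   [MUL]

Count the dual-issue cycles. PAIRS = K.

c0: i0/i1 or/and  pair
c1: i2/i3 sub/and  pair
c2: i4/i5 st/blt  pair
c3: i6 st  no-port MEM/MEM
c4: i7 ld  WAW r7
c5: i8 sub  RAW r7
c6: i9 mulh  tail

PAIRS = 3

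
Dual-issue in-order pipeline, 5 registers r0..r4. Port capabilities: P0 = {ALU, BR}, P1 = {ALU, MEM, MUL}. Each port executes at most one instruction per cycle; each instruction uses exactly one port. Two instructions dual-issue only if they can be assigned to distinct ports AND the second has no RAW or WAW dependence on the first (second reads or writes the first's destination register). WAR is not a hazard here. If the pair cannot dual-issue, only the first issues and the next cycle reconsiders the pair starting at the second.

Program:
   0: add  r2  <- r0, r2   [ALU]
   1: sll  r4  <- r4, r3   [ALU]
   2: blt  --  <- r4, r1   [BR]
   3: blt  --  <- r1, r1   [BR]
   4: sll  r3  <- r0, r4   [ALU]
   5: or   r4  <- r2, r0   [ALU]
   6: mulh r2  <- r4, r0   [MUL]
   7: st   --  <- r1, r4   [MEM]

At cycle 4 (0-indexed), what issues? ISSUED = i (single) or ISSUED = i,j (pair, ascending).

ISSUED = 6

#0 head=0: add.ALU/sll.ALU i0,i1 dual
#1 head=2: blt.BR i2 no-port BR/BR
#2 head=3: blt.BR/sll.ALU i3,i4 dual
#3 head=5: or.ALU i5 RAW r4
#4 head=6: mulh.MUL i6 no-port MUL/MEM
#5 head=7: st.MEM i7 tail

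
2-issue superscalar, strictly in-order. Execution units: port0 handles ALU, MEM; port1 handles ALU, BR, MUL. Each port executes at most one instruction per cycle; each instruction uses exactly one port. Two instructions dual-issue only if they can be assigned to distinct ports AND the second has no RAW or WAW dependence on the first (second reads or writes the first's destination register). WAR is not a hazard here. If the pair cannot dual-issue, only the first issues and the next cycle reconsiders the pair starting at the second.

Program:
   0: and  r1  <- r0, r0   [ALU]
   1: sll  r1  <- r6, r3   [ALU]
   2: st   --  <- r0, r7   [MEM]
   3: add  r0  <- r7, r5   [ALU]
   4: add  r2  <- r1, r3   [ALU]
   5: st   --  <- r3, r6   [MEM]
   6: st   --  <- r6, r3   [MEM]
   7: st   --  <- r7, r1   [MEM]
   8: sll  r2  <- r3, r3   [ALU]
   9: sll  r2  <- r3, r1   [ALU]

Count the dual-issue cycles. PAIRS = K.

PAIRS = 3

  cy0 -> i0 (and.ALU) WAW r1
  cy1 -> i1&i2 (sll.ALU/st.MEM) dual
  cy2 -> i3&i4 (add.ALU/add.ALU) dual
  cy3 -> i5 (st.MEM) no-port MEM/MEM
  cy4 -> i6 (st.MEM) no-port MEM/MEM
  cy5 -> i7&i8 (st.MEM/sll.ALU) dual
  cy6 -> i9 (sll.ALU) tail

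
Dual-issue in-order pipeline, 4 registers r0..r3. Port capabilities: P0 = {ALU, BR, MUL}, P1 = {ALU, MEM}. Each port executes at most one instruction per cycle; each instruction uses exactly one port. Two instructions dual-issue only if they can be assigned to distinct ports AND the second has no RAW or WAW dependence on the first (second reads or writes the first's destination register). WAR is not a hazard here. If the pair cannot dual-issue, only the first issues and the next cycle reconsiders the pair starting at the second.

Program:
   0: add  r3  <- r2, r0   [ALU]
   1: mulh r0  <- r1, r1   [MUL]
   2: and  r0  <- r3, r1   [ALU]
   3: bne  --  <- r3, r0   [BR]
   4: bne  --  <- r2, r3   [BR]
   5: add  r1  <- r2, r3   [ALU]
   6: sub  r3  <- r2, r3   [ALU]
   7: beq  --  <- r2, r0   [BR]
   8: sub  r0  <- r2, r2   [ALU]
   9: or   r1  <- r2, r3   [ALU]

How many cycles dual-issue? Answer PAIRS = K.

0. add/mulh @i0/i1  | dual
1. and @i2  | RAW r0
2. bne @i3  | no-port BR/BR
3. bne/add @i4/i5  | dual
4. sub/beq @i6/i7  | dual
5. sub/or @i8/i9  | dual

PAIRS = 4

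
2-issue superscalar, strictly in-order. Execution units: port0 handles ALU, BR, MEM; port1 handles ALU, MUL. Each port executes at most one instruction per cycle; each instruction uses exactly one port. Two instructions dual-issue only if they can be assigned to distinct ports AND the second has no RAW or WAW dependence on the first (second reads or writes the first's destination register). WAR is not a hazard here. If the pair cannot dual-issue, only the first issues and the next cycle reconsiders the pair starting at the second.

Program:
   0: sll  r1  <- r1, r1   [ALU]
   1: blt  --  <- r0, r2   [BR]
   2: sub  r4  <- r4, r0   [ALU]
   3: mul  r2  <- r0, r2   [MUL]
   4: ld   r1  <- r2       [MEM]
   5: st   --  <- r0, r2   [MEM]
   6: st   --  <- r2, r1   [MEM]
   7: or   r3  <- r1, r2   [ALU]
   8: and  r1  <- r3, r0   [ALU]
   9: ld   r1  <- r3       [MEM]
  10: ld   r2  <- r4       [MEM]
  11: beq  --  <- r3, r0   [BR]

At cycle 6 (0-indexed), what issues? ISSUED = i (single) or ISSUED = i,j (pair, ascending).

ISSUED = 9

0. sll.ALU blt.BR @i0,i1  | dual
1. sub.ALU mul.MUL @i2,i3  | dual
2. ld.MEM @i4  | no-port MEM/MEM
3. st.MEM @i5  | no-port MEM/MEM
4. st.MEM or.ALU @i6,i7  | dual
5. and.ALU @i8  | WAW r1
6. ld.MEM @i9  | no-port MEM/MEM
7. ld.MEM @i10  | no-port MEM/BR
8. beq.BR @i11  | tail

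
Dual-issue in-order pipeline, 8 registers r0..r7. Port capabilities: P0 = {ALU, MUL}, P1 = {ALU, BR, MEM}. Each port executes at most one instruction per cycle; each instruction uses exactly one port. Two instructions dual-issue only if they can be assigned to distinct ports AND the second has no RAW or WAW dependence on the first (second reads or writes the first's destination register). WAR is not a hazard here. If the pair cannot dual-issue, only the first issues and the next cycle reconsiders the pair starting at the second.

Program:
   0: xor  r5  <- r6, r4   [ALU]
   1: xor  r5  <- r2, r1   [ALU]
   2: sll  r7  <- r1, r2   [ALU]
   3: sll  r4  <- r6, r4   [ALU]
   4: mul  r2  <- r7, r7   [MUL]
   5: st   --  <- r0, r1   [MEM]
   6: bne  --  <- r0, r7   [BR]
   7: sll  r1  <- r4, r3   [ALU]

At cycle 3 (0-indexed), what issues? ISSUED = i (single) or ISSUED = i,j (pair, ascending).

#0 head=0: xor i0 WAW r5
#1 head=1: xor sll i1,i2 dual
#2 head=3: sll mul i3,i4 dual
#3 head=5: st i5 no-port MEM/BR
#4 head=6: bne sll i6,i7 dual

ISSUED = 5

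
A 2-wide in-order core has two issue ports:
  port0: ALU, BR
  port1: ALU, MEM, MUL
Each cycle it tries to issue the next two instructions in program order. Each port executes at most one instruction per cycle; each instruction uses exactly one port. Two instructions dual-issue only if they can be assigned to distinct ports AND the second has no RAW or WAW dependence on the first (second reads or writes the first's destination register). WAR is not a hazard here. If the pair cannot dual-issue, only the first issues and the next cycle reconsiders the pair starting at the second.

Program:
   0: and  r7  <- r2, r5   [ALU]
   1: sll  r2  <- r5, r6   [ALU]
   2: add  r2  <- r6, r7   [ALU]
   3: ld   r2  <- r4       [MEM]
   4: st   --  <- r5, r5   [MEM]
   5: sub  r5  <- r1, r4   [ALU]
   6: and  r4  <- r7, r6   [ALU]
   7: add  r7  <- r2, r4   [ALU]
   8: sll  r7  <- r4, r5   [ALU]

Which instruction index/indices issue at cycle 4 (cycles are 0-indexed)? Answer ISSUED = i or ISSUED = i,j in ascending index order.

ISSUED = 6

t=0 i0,i1:and;sll ; 2-wide
t=1 i2:add ; WAW r2
t=2 i3:ld ; no-port MEM/MEM
t=3 i4,i5:st;sub ; 2-wide
t=4 i6:and ; RAW r4
t=5 i7:add ; WAW r7
t=6 i8:sll ; tail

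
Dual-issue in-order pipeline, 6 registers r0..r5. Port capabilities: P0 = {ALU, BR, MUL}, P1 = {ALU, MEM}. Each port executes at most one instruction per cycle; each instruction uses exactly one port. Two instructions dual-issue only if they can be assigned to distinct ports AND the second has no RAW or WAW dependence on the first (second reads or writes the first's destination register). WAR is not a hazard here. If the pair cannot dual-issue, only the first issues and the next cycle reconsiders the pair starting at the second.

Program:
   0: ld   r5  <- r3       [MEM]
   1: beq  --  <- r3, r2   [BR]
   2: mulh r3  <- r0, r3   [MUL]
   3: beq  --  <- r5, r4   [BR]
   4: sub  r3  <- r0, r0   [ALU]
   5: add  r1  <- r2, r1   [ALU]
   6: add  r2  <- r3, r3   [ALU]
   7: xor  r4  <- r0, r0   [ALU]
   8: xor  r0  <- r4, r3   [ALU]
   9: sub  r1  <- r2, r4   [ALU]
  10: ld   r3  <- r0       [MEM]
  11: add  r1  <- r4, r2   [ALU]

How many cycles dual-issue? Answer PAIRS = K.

  cy0 -> i0+i1 (ld/beq) dual
  cy1 -> i2 (mulh) no-port MUL/BR
  cy2 -> i3+i4 (beq/sub) dual
  cy3 -> i5+i6 (add/add) dual
  cy4 -> i7 (xor) RAW r4
  cy5 -> i8+i9 (xor/sub) dual
  cy6 -> i10+i11 (ld/add) dual

PAIRS = 5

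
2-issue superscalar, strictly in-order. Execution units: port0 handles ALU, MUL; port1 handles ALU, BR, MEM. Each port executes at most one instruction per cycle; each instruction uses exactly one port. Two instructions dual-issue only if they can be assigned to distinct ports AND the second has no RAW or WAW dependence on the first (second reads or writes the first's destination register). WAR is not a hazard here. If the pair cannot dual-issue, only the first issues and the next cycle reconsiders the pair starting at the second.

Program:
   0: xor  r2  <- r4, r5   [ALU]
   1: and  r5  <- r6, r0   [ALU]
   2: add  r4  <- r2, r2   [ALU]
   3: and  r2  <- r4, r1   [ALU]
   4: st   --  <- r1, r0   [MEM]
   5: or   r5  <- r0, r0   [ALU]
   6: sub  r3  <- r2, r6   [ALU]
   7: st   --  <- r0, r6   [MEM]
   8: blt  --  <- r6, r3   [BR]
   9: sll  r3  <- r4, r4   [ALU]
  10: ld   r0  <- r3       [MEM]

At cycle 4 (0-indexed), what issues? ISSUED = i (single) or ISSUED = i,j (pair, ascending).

[0] i0+i1  xor.ALU and.ALU  -- 2-wide
[1] i2  add.ALU  -- RAW r4
[2] i3+i4  and.ALU st.MEM  -- 2-wide
[3] i5+i6  or.ALU sub.ALU  -- 2-wide
[4] i7  st.MEM  -- no-port MEM/BR
[5] i8+i9  blt.BR sll.ALU  -- 2-wide
[6] i10  ld.MEM  -- tail

ISSUED = 7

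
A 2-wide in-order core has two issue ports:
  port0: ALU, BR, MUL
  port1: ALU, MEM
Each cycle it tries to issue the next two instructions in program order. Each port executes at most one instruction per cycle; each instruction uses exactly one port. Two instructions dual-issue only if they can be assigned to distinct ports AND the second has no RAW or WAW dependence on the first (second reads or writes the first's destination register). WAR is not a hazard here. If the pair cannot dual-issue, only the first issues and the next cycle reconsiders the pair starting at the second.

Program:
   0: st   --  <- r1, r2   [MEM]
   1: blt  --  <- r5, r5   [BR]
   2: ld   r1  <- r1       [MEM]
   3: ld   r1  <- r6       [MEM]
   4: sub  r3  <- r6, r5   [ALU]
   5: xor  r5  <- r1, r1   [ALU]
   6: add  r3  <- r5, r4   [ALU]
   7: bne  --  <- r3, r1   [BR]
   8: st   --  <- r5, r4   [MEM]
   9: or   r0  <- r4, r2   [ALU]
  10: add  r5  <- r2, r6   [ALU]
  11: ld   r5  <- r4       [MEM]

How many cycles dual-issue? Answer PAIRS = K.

PAIRS = 4

[0] i0+i1  st.MEM blt.BR  -- dual
[1] i2  ld.MEM  -- no-port MEM/MEM
[2] i3+i4  ld.MEM sub.ALU  -- dual
[3] i5  xor.ALU  -- RAW r5
[4] i6  add.ALU  -- RAW r3
[5] i7+i8  bne.BR st.MEM  -- dual
[6] i9+i10  or.ALU add.ALU  -- dual
[7] i11  ld.MEM  -- tail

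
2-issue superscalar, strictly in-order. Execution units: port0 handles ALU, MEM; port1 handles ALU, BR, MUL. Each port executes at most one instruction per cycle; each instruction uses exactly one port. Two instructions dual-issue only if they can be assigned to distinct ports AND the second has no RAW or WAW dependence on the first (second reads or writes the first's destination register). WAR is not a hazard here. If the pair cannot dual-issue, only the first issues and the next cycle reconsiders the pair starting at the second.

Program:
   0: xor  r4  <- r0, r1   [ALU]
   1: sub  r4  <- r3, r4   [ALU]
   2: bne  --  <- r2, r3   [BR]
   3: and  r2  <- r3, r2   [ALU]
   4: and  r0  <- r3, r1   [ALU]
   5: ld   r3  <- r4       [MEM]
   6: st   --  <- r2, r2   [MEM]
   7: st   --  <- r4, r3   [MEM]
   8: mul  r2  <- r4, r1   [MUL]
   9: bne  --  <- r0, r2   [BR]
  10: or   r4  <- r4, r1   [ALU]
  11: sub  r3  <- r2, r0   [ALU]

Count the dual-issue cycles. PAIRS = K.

0. xor.ALU @i0  | RAW+WAW r4
1. sub.ALU+bne.BR @i1&i2  | pair
2. and.ALU+and.ALU @i3&i4  | pair
3. ld.MEM @i5  | no-port MEM/MEM
4. st.MEM @i6  | no-port MEM/MEM
5. st.MEM+mul.MUL @i7&i8  | pair
6. bne.BR+or.ALU @i9&i10  | pair
7. sub.ALU @i11  | tail

PAIRS = 4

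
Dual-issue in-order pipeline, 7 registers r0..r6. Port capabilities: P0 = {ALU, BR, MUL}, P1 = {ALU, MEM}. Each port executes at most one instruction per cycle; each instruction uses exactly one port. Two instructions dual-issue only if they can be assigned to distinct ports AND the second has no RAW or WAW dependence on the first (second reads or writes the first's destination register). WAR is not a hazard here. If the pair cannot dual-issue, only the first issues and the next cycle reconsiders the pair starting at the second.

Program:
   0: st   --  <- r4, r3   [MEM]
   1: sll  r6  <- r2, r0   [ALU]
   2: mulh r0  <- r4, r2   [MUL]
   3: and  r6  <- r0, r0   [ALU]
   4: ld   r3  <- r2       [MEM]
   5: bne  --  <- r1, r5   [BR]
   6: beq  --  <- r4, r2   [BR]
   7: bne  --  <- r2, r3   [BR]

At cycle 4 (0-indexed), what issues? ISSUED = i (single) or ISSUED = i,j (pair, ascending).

ISSUED = 6

c0: i0&i1 st.MEM sll.ALU  dual
c1: i2 mulh.MUL  RAW r0
c2: i3&i4 and.ALU ld.MEM  dual
c3: i5 bne.BR  no-port BR/BR
c4: i6 beq.BR  no-port BR/BR
c5: i7 bne.BR  tail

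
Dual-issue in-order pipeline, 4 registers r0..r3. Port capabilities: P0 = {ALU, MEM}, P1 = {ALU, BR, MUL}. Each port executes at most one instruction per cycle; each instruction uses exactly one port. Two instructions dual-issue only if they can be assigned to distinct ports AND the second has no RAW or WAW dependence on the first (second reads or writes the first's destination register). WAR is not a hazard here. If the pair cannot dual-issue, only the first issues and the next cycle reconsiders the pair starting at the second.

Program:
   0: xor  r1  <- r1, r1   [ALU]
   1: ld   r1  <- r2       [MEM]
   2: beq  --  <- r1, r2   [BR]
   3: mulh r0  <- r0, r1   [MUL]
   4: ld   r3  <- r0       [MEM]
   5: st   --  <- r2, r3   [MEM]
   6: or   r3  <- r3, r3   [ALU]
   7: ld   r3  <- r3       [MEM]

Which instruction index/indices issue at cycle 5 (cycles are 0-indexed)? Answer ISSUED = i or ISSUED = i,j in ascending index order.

ISSUED = 5,6

#0 head=0: xor.ALU i0 WAW r1
#1 head=1: ld.MEM i1 RAW r1
#2 head=2: beq.BR i2 no-port BR/MUL
#3 head=3: mulh.MUL i3 RAW r0
#4 head=4: ld.MEM i4 no-port MEM/MEM
#5 head=5: st.MEM or.ALU i5&i6 dual
#6 head=7: ld.MEM i7 tail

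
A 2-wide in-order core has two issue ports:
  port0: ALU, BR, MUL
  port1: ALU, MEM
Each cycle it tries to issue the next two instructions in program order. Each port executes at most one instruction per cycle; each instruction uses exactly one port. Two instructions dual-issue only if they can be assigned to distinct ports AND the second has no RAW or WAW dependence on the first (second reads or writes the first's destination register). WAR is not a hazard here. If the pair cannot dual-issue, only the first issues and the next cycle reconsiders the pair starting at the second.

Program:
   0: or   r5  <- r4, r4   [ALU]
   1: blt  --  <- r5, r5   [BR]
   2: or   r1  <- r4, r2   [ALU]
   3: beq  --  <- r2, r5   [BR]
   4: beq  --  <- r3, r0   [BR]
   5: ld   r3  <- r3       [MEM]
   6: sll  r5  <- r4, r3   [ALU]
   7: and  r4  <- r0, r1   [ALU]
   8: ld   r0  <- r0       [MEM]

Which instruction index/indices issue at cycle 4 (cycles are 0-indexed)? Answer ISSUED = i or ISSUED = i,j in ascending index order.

ISSUED = 6,7

0. or @i0  | RAW r5
1. blt or @i1+i2  | dual
2. beq @i3  | no-port BR/BR
3. beq ld @i4+i5  | dual
4. sll and @i6+i7  | dual
5. ld @i8  | tail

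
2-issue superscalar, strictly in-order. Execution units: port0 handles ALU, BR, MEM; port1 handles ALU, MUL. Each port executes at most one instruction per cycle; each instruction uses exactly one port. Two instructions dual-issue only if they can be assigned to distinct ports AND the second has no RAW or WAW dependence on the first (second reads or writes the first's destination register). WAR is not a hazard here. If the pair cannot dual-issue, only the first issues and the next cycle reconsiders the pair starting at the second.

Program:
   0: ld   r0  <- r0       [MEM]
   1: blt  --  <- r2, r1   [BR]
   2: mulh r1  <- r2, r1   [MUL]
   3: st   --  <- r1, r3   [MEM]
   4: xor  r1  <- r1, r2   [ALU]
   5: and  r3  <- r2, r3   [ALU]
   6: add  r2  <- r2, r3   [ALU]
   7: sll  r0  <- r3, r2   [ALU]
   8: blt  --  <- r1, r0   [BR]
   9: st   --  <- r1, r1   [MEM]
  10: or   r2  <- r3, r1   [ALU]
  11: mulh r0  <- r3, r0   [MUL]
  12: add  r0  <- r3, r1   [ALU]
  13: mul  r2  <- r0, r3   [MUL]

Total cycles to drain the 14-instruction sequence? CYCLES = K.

CYCLES = 11

t=0 i0:ld ; no-port MEM/BR
t=1 i1+i2:blt;mulh ; pair
t=2 i3+i4:st;xor ; pair
t=3 i5:and ; RAW r3
t=4 i6:add ; RAW r2
t=5 i7:sll ; RAW r0
t=6 i8:blt ; no-port BR/MEM
t=7 i9+i10:st;or ; pair
t=8 i11:mulh ; WAW r0
t=9 i12:add ; RAW r0
t=10 i13:mul ; tail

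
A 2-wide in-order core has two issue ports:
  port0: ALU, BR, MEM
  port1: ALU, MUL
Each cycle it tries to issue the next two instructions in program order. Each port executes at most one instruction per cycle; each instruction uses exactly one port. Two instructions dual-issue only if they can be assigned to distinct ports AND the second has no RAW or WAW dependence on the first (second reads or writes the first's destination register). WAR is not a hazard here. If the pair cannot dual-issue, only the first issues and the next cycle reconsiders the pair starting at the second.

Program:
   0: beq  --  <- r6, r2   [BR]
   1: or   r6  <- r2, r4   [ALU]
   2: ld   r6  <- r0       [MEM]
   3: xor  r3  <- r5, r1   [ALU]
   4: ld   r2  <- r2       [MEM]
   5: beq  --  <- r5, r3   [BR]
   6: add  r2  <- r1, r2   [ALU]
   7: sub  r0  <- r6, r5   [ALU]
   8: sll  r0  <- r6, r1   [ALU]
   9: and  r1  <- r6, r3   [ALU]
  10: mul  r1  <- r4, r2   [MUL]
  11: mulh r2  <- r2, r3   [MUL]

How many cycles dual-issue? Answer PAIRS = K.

#0 head=0: beq.BR;or.ALU i0/i1 dual
#1 head=2: ld.MEM;xor.ALU i2/i3 dual
#2 head=4: ld.MEM i4 no-port MEM/BR
#3 head=5: beq.BR;add.ALU i5/i6 dual
#4 head=7: sub.ALU i7 WAW r0
#5 head=8: sll.ALU;and.ALU i8/i9 dual
#6 head=10: mul.MUL i10 no-port MUL/MUL
#7 head=11: mulh.MUL i11 tail

PAIRS = 4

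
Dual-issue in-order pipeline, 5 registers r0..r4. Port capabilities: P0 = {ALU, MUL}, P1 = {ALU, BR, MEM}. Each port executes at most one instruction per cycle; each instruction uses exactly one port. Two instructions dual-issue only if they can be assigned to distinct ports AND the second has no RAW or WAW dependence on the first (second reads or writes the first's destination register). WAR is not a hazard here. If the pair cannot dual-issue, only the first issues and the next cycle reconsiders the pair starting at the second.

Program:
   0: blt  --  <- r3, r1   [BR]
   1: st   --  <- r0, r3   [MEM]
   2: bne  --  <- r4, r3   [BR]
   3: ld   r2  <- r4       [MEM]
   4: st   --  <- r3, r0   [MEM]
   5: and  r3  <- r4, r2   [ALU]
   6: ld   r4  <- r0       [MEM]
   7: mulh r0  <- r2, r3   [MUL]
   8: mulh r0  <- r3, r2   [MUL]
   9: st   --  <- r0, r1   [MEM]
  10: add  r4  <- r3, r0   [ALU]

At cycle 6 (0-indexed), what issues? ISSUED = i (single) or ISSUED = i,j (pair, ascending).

  cy0 -> i0 (blt) no-port BR/MEM
  cy1 -> i1 (st) no-port MEM/BR
  cy2 -> i2 (bne) no-port BR/MEM
  cy3 -> i3 (ld) no-port MEM/MEM
  cy4 -> i4,i5 (st+and) 2-wide
  cy5 -> i6,i7 (ld+mulh) 2-wide
  cy6 -> i8 (mulh) RAW r0
  cy7 -> i9,i10 (st+add) 2-wide

ISSUED = 8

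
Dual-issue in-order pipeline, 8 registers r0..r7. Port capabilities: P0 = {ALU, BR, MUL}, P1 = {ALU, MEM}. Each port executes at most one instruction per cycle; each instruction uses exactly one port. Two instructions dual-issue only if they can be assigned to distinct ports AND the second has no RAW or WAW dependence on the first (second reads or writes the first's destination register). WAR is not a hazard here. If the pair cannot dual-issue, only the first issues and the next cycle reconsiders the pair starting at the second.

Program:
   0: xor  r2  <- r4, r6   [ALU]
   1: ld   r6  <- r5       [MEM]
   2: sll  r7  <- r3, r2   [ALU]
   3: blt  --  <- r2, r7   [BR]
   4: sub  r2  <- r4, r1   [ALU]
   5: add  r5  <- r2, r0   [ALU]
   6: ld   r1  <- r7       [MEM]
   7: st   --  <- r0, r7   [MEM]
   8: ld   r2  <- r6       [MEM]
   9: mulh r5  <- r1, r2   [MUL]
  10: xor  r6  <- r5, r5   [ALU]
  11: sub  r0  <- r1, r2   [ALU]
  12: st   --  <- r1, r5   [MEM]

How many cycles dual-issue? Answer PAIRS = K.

PAIRS = 4

#0 head=0: xor.ALU+ld.MEM i0/i1 pair
#1 head=2: sll.ALU i2 RAW r7
#2 head=3: blt.BR+sub.ALU i3/i4 pair
#3 head=5: add.ALU+ld.MEM i5/i6 pair
#4 head=7: st.MEM i7 no-port MEM/MEM
#5 head=8: ld.MEM i8 RAW r2
#6 head=9: mulh.MUL i9 RAW r5
#7 head=10: xor.ALU+sub.ALU i10/i11 pair
#8 head=12: st.MEM i12 tail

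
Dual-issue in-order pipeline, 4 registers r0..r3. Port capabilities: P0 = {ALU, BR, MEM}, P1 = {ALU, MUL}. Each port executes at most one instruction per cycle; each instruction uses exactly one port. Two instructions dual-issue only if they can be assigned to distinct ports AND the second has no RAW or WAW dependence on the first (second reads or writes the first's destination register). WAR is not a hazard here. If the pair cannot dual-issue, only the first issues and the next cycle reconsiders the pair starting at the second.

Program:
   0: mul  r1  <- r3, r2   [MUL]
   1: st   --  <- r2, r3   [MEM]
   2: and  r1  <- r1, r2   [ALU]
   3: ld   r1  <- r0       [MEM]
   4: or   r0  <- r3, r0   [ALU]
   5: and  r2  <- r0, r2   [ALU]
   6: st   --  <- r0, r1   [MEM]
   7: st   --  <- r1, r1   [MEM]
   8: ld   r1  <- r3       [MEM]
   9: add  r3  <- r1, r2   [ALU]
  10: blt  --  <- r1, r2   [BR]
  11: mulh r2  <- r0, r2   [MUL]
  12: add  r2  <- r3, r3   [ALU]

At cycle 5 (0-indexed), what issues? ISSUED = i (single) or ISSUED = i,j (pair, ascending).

c0: i0,i1 mul.MUL+st.MEM  dual
c1: i2 and.ALU  WAW r1
c2: i3,i4 ld.MEM+or.ALU  dual
c3: i5,i6 and.ALU+st.MEM  dual
c4: i7 st.MEM  no-port MEM/MEM
c5: i8 ld.MEM  RAW r1
c6: i9,i10 add.ALU+blt.BR  dual
c7: i11 mulh.MUL  WAW r2
c8: i12 add.ALU  tail

ISSUED = 8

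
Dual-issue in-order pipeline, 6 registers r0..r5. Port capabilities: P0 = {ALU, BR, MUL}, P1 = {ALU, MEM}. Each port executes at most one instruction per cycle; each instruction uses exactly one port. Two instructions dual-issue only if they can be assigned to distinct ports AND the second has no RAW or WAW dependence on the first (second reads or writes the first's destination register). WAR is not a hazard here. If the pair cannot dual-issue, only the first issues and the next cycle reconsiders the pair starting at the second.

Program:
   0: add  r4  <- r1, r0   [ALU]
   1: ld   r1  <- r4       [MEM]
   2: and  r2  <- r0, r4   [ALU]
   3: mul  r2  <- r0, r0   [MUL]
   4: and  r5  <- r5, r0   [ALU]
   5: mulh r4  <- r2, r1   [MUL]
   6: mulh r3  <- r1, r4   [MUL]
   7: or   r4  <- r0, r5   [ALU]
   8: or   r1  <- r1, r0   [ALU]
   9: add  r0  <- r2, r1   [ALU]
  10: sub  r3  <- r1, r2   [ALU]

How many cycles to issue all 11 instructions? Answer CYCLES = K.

  cy0 -> i0 (add) RAW r4
  cy1 -> i1+i2 (ld and) pair
  cy2 -> i3+i4 (mul and) pair
  cy3 -> i5 (mulh) no-port MUL/MUL
  cy4 -> i6+i7 (mulh or) pair
  cy5 -> i8 (or) RAW r1
  cy6 -> i9+i10 (add sub) pair

CYCLES = 7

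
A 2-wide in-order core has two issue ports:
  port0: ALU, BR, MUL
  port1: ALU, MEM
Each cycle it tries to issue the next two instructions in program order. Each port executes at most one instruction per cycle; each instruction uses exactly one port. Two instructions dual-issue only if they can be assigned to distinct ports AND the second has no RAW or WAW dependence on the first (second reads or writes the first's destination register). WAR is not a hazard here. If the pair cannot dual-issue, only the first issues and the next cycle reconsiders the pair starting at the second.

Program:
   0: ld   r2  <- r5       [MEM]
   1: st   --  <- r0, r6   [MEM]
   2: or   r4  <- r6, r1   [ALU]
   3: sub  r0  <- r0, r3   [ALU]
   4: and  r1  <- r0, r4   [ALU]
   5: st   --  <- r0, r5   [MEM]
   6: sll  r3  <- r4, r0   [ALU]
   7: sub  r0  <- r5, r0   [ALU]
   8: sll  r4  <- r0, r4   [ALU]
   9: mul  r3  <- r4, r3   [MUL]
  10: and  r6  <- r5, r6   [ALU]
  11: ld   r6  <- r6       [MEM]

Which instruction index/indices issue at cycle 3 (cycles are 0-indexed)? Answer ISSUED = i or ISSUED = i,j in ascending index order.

#0 head=0: ld i0 no-port MEM/MEM
#1 head=1: st+or i1,i2 2-wide
#2 head=3: sub i3 RAW r0
#3 head=4: and+st i4,i5 2-wide
#4 head=6: sll+sub i6,i7 2-wide
#5 head=8: sll i8 RAW r4
#6 head=9: mul+and i9,i10 2-wide
#7 head=11: ld i11 tail

ISSUED = 4,5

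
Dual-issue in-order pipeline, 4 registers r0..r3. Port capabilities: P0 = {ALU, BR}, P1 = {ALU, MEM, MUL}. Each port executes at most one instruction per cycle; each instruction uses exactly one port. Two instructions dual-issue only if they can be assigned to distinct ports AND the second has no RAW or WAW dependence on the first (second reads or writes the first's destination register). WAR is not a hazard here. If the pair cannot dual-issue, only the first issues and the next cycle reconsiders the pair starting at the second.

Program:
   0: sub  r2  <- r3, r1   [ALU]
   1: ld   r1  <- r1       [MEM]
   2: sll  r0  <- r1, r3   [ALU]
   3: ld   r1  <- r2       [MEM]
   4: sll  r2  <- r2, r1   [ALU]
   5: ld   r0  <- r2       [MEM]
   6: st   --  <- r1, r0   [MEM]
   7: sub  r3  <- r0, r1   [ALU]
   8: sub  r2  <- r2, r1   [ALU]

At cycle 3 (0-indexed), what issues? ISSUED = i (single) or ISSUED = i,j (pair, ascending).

c0: i0/i1 sub;ld  dual
c1: i2/i3 sll;ld  dual
c2: i4 sll  RAW r2
c3: i5 ld  no-port MEM/MEM
c4: i6/i7 st;sub  dual
c5: i8 sub  tail

ISSUED = 5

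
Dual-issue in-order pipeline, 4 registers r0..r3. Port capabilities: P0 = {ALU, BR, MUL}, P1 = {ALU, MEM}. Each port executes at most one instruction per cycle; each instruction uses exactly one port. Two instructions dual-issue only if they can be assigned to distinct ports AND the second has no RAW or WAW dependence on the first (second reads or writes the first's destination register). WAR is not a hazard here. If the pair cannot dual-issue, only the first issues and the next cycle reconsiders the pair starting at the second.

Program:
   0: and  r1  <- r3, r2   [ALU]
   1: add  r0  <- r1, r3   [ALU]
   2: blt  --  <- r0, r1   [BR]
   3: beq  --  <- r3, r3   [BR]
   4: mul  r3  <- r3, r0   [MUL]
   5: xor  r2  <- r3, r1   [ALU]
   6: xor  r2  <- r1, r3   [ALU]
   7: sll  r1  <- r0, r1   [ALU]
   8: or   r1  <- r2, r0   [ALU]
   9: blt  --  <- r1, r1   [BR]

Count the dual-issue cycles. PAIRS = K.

[0] i0  and  -- RAW r1
[1] i1  add  -- RAW r0
[2] i2  blt  -- no-port BR/BR
[3] i3  beq  -- no-port BR/MUL
[4] i4  mul  -- RAW r3
[5] i5  xor  -- WAW r2
[6] i6+i7  xor;sll  -- 2-wide
[7] i8  or  -- RAW r1
[8] i9  blt  -- tail

PAIRS = 1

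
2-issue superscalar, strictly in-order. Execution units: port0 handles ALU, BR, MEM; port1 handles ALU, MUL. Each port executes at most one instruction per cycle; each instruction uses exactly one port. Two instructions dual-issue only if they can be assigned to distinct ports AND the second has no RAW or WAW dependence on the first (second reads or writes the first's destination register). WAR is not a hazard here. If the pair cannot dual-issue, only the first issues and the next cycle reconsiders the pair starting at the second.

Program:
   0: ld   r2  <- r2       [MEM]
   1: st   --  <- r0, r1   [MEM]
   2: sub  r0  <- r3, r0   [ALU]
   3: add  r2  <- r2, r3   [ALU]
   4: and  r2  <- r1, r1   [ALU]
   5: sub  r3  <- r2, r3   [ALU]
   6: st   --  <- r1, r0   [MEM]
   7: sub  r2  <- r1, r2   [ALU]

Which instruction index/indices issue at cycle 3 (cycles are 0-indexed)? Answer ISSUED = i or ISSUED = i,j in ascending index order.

c0: i0 ld.MEM  no-port MEM/MEM
c1: i1/i2 st.MEM sub.ALU  pair
c2: i3 add.ALU  WAW r2
c3: i4 and.ALU  RAW r2
c4: i5/i6 sub.ALU st.MEM  pair
c5: i7 sub.ALU  tail

ISSUED = 4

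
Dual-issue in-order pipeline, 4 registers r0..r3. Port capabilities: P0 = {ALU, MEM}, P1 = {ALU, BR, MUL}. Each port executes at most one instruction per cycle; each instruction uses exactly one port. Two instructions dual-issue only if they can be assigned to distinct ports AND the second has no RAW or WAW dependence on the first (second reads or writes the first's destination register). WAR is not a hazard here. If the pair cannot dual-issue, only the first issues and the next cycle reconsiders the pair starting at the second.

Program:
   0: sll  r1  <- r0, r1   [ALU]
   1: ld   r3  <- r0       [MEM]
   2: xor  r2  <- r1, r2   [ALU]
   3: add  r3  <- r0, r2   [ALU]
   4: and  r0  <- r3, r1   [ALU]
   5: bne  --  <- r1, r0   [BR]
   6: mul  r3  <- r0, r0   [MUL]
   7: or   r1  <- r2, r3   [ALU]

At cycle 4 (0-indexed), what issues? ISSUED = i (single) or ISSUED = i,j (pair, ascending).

[0] i0/i1  sll.ALU+ld.MEM  -- 2-wide
[1] i2  xor.ALU  -- RAW r2
[2] i3  add.ALU  -- RAW r3
[3] i4  and.ALU  -- RAW r0
[4] i5  bne.BR  -- no-port BR/MUL
[5] i6  mul.MUL  -- RAW r3
[6] i7  or.ALU  -- tail

ISSUED = 5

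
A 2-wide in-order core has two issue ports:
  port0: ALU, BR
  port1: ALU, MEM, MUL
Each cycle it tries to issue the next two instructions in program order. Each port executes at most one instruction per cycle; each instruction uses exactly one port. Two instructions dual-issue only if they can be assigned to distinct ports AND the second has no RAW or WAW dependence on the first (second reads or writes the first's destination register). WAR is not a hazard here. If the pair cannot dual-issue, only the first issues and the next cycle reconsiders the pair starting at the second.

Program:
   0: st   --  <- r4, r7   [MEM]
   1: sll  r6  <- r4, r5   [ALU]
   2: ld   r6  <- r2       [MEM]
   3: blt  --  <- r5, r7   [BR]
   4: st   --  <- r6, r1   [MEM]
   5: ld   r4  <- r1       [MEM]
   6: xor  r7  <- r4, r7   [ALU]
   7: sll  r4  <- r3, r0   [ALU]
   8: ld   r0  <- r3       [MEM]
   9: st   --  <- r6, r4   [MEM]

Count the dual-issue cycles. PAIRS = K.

PAIRS = 3

t=0 i0&i1:st.MEM+sll.ALU ; pair
t=1 i2&i3:ld.MEM+blt.BR ; pair
t=2 i4:st.MEM ; no-port MEM/MEM
t=3 i5:ld.MEM ; RAW r4
t=4 i6&i7:xor.ALU+sll.ALU ; pair
t=5 i8:ld.MEM ; no-port MEM/MEM
t=6 i9:st.MEM ; tail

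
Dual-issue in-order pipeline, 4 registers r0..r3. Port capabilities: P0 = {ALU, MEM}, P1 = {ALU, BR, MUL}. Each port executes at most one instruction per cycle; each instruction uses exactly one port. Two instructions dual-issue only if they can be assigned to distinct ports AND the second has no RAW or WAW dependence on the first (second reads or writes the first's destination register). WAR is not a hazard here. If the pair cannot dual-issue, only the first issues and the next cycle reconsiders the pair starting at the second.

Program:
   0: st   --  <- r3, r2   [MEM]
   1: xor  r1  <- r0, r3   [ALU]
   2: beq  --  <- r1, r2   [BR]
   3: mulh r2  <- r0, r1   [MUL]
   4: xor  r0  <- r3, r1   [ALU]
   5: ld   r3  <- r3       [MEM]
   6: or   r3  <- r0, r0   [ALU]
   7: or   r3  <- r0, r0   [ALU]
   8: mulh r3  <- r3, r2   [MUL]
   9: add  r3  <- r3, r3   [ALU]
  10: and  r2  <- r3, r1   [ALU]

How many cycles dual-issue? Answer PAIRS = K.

  cy0 -> i0,i1 (st.MEM+xor.ALU) pair
  cy1 -> i2 (beq.BR) no-port BR/MUL
  cy2 -> i3,i4 (mulh.MUL+xor.ALU) pair
  cy3 -> i5 (ld.MEM) WAW r3
  cy4 -> i6 (or.ALU) WAW r3
  cy5 -> i7 (or.ALU) RAW+WAW r3
  cy6 -> i8 (mulh.MUL) RAW+WAW r3
  cy7 -> i9 (add.ALU) RAW r3
  cy8 -> i10 (and.ALU) tail

PAIRS = 2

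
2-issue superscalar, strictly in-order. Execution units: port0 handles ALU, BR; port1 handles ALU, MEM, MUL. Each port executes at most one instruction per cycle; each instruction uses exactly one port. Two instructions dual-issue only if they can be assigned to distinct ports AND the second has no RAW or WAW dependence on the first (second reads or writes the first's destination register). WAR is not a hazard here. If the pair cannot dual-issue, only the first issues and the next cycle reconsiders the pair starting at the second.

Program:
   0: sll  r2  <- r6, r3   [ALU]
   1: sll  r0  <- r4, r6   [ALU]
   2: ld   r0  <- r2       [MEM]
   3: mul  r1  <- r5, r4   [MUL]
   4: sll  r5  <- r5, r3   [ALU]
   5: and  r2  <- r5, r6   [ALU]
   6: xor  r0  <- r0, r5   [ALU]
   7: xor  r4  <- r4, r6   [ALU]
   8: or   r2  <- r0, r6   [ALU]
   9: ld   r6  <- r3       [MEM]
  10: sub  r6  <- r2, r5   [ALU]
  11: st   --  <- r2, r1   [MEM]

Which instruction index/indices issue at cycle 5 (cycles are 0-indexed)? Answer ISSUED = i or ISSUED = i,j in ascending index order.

ISSUED = 9

c0: i0+i1 sll.ALU/sll.ALU  dual
c1: i2 ld.MEM  no-port MEM/MUL
c2: i3+i4 mul.MUL/sll.ALU  dual
c3: i5+i6 and.ALU/xor.ALU  dual
c4: i7+i8 xor.ALU/or.ALU  dual
c5: i9 ld.MEM  WAW r6
c6: i10+i11 sub.ALU/st.MEM  dual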